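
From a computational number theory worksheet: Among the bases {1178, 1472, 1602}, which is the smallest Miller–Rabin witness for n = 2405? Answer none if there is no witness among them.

1472

n − 1 = 2404 = 2^2 · 601, so s = 2 and d = 601.
Base 1178: x_0 = 1178^601 mod 2405 = 1178. x_0 is neither 1 nor 2404, so continue squaring. x_1 = 1178^2 mod 2405 = 2404. x_1 ≡ −1, so 1178 is not a witness.
Base 1472: x_0 = 1472^601 mod 2405 = 1472. x_0 is neither 1 nor 2404, so continue squaring. x_1 = 1472^2 mod 2405 = 2284. Reached i = s−1 = 1 without hitting −1: 1472 is a Miller–Rabin witness and 2405 is composite.
Base 1602: x_0 = 1602^601 mod 2405 = 1602. x_0 is neither 1 nor 2404, so continue squaring. x_1 = 1602^2 mod 2405 = 269. Reached i = s−1 = 1 without hitting −1: 1602 is a Miller–Rabin witness and 2405 is composite.
The smallest witness among the given bases is 1472.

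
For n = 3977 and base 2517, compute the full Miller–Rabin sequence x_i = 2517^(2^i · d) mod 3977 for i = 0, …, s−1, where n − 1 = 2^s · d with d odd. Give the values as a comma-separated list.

n − 1 = 3976 = 2^3 · 497, so s = 3 and d = 497.
x_0 = 2517^497 mod 3977 = 3700.
x_1 = 3700^2 mod 3977 = 1166.
x_2 = 1166^2 mod 3977 = 3399.

3700, 1166, 3399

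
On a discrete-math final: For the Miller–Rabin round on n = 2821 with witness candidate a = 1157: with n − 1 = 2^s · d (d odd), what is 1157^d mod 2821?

2171

n − 1 = 2820 = 2^2 · 705, so s = 2 and d = 705.
1157^705 mod 2821 = 2171.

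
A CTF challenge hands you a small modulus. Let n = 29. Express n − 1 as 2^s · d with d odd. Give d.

Halving: 28 → 14 → 7; 7 is odd.
So 28 = 2^2 · 7.

7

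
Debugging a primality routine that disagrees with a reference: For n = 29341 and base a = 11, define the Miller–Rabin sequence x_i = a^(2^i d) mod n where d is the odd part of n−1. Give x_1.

n − 1 = 29340 = 2^2 · 7335, so s = 2 and d = 7335.
x_0 = 11^7335 mod 29341 = 1331.
x_1 = 1331^2 mod 29341 = 11101.

11101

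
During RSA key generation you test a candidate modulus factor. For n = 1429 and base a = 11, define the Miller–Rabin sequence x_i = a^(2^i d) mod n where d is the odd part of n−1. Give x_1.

1428

n − 1 = 1428 = 2^2 · 357, so s = 2 and d = 357.
x_0 = 11^357 mod 1429 = 809.
x_1 = 809^2 mod 1429 = 1428.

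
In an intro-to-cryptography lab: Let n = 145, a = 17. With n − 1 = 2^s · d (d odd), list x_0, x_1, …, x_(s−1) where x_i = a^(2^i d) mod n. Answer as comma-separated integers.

n − 1 = 144 = 2^4 · 9, so s = 4 and d = 9.
x_0 = 17^9 mod 145 = 17.
x_1 = 17^2 mod 145 = 144.
x_2 = 144^2 mod 145 = 1.
x_3 = 1^2 mod 145 = 1.

17, 144, 1, 1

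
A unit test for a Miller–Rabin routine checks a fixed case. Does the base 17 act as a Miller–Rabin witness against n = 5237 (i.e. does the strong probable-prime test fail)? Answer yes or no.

n − 1 = 5236 = 2^2 · 1309, so s = 2 and d = 1309.
Repeated squaring mod 5237: 17^1 ≡ 17, 17^2 ≡ 289, 17^4 ≡ 4966, 17^8 ≡ 123, 17^16 ≡ 4655, 17^32 ≡ 3556, 17^64 ≡ 3018, 17^128 ≡ 1181, 17^256 ≡ 1719, 17^512 ≡ 1293, 17^1024 ≡ 1246.
1309 = 1024 + 256 + 16 + 8 + 4 + 1, so 17^1309 ≡ 1246·1719·4655·123·4966·17 ≡ 1 (mod 5237).
x_0 = 17^1309 mod 5237 = 1.
x_0 = 1, so 17 is not a witness.

no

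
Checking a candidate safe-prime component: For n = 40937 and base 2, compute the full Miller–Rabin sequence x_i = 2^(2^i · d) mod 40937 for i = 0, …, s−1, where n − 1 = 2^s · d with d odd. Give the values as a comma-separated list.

n − 1 = 40936 = 2^3 · 5117, so s = 3 and d = 5117.
x_0 = 2^5117 mod 40937 = 1202.
x_1 = 1202^2 mod 40937 = 12009.
x_2 = 12009^2 mod 40937 = 35967.

1202, 12009, 35967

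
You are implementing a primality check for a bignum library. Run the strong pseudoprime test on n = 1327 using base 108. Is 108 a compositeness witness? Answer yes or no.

n − 1 = 1326 = 2^1 · 663, so s = 1 and d = 663.
By repeated squaring, 108^663 ≡ 1326 (mod 1327).
x_0 = 108^663 mod 1327 = 1326.
x_0 = 1326 ≡ −1, so 108 is not a witness.

no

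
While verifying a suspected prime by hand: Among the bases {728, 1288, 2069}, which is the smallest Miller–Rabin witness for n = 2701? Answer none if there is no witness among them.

1288

n − 1 = 2700 = 2^2 · 675, so s = 2 and d = 675.
Base 728: x_0 = 728^675 mod 2701 = 2700. x_0 = 2700 ≡ −1, so 728 is not a witness.
Base 1288: x_0 = 1288^675 mod 2701 = 2034. x_0 is neither 1 nor 2700, so continue squaring. x_1 = 2034^2 mod 2701 = 1925. Reached i = s−1 = 1 without hitting −1: 1288 is a Miller–Rabin witness and 2701 is composite.
Base 2069: x_0 = 2069^675 mod 2701 = 630. x_0 is neither 1 nor 2700, so continue squaring. x_1 = 630^2 mod 2701 = 2554. Reached i = s−1 = 1 without hitting −1: 2069 is a Miller–Rabin witness and 2701 is composite.
The smallest witness among the given bases is 1288.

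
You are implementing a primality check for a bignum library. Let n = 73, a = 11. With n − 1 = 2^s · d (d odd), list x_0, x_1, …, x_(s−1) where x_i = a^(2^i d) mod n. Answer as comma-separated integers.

n − 1 = 72 = 2^3 · 9, so s = 3 and d = 9.
x_0 = 11^9 mod 73 = 22.
x_1 = 22^2 mod 73 = 46.
x_2 = 46^2 mod 73 = 72.

22, 46, 72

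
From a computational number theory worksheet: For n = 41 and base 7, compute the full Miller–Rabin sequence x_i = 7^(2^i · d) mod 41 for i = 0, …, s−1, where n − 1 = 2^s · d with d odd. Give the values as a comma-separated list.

n − 1 = 40 = 2^3 · 5, so s = 3 and d = 5.
x_0 = 7^5 mod 41 = 38.
x_1 = 38^2 mod 41 = 9.
x_2 = 9^2 mod 41 = 40.

38, 9, 40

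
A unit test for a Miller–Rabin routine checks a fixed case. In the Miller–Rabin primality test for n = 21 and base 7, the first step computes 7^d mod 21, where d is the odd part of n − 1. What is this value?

n − 1 = 20 = 2^2 · 5, so s = 2 and d = 5.
Repeated squaring mod 21: 7^1 ≡ 7, 7^2 ≡ 7, 7^4 ≡ 7.
5 = 4 + 1, so 7^5 ≡ 7·7 ≡ 7 (mod 21).

7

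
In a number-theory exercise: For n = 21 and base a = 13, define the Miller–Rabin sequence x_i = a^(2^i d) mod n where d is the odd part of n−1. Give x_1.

n − 1 = 20 = 2^2 · 5, so s = 2 and d = 5.
x_0 = 13^5 mod 21 = 13.
x_1 = 13^2 mod 21 = 1.

1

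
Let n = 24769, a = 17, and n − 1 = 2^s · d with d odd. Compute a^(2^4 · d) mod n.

7225

n − 1 = 24768 = 2^6 · 387, so s = 6 and d = 387.
x_0 = 17^387 mod 24769 = 10693.
x_1 = 10693^2 mod 24769 = 6545.
x_2 = 6545^2 mod 24769 = 11424.
x_3 = 11424^2 mod 24769 = 24684.
x_4 = 24684^2 mod 24769 = 7225.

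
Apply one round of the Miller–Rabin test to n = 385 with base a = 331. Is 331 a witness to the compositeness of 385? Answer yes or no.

n − 1 = 384 = 2^7 · 3, so s = 7 and d = 3.
x_0 = 331^3 mod 385 = 1.
x_0 = 1, so 331 is not a witness.

no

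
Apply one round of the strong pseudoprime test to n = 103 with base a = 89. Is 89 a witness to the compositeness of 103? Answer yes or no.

no

n − 1 = 102 = 2^1 · 51, so s = 1 and d = 51.
x_0 = 89^51 mod 103 = 102.
x_0 = 102 ≡ −1, so 89 is not a witness.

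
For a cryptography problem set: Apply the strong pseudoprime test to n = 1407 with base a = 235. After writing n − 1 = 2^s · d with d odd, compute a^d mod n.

n − 1 = 1406 = 2^1 · 703, so s = 1 and d = 703.
235^703 mod 1407 = 1012.

1012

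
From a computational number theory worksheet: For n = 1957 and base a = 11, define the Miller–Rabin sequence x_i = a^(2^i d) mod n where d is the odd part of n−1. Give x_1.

1027

n − 1 = 1956 = 2^2 · 489, so s = 2 and d = 489.
Repeated squaring mod 1957: 11^1 ≡ 11, 11^2 ≡ 121, 11^4 ≡ 942, 11^8 ≡ 843, 11^16 ≡ 258, 11^32 ≡ 26, 11^64 ≡ 676, 11^128 ≡ 995, 11^256 ≡ 1740.
489 = 256 + 128 + 64 + 32 + 8 + 1, so 11^489 ≡ 1740·995·676·26·843·11 ≡ 628 (mod 1957).
x_0 = 628.
x_1 = 628^2 mod 1957 = 1027.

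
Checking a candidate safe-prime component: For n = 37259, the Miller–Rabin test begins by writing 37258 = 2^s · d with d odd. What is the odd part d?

18629

Halving: 37258 → 18629; 18629 is odd.
So 37258 = 2^1 · 18629.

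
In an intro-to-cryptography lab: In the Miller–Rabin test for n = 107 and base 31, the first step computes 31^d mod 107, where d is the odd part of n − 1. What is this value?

n − 1 = 106 = 2^1 · 53, so s = 1 and d = 53.
31^53 mod 107 = 106.

106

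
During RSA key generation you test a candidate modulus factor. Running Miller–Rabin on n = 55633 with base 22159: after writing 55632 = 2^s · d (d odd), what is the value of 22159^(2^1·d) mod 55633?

2029

n − 1 = 55632 = 2^4 · 3477, so s = 4 and d = 3477.
x_0 = 22159^3477 mod 55633 = 52477.
x_1 = 52477^2 mod 55633 = 2029.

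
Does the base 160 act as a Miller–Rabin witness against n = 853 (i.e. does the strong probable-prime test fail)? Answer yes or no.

no

n − 1 = 852 = 2^2 · 213, so s = 2 and d = 213.
x_0 = 160^213 mod 853 = 1.
x_0 = 1, so 160 is not a witness.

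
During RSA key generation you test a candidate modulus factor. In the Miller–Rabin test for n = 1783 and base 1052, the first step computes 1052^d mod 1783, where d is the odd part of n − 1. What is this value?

n − 1 = 1782 = 2^1 · 891, so s = 1 and d = 891.
1052^891 mod 1783 = 1782.

1782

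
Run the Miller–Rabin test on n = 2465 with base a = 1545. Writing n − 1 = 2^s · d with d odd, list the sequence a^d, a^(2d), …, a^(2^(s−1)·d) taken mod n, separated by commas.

70, 2435, 900, 1480, 1480

n − 1 = 2464 = 2^5 · 77, so s = 5 and d = 77.
x_0 = 1545^77 mod 2465 = 70.
x_1 = 70^2 mod 2465 = 2435.
x_2 = 2435^2 mod 2465 = 900.
x_3 = 900^2 mod 2465 = 1480.
x_4 = 1480^2 mod 2465 = 1480.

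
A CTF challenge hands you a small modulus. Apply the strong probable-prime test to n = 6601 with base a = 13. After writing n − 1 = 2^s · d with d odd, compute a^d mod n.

3037

n − 1 = 6600 = 2^3 · 825, so s = 3 and d = 825.
13^825 mod 6601 = 3037.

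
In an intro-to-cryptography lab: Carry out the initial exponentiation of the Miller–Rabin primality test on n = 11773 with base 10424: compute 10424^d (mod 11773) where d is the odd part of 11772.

n − 1 = 11772 = 2^2 · 2943, so s = 2 and d = 2943.
Repeated squaring mod 11773: 10424^1 ≡ 10424, 10424^2 ≡ 6759, 10424^4 ≡ 4841, 10424^8 ≡ 7011, 10424^16 ≡ 1846, 10424^32 ≡ 5319, 10424^64 ≡ 1242, 10424^128 ≡ 301, 10424^256 ≡ 8190, 10424^512 ≡ 5319, 10424^1024 ≡ 1242, 10424^2048 ≡ 301.
2943 = 2048 + 512 + 256 + 64 + 32 + 16 + 8 + 4 + 2 + 1, so 10424^2943 ≡ 301·5319·8190·1242·5319·1846·7011·4841·6759·10424 ≡ 10271 (mod 11773).

10271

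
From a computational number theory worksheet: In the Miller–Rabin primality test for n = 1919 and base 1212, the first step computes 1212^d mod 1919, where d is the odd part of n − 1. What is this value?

1313

n − 1 = 1918 = 2^1 · 959, so s = 1 and d = 959.
1212^959 mod 1919 = 1313.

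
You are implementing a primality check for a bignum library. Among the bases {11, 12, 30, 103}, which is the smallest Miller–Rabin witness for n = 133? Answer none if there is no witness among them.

n − 1 = 132 = 2^2 · 33, so s = 2 and d = 33.
Base 11: x_0 = 11^33 mod 133 = 1. x_0 = 1, so 11 is not a witness.
Base 12: x_0 = 12^33 mod 133 = 132. x_0 = 132 ≡ −1, so 12 is not a witness.
Base 30: x_0 = 30^33 mod 133 = 1. x_0 = 1, so 30 is not a witness.
Base 103: x_0 = 103^33 mod 133 = 132. x_0 = 132 ≡ −1, so 103 is not a witness.
No listed base is a witness for 133.

none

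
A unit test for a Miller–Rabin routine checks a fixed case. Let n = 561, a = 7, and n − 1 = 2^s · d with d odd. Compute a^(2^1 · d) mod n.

n − 1 = 560 = 2^4 · 35, so s = 4 and d = 35.
x_0 = 7^35 mod 561 = 241.
x_1 = 241^2 mod 561 = 298.

298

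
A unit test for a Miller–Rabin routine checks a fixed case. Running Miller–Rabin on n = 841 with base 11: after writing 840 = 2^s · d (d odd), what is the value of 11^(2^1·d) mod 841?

463

n − 1 = 840 = 2^3 · 105, so s = 3 and d = 105.
x_0 = 11^105 mod 841 = 220.
x_1 = 220^2 mod 841 = 463.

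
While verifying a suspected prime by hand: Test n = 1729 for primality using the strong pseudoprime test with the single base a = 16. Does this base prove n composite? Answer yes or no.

no

n − 1 = 1728 = 2^6 · 27, so s = 6 and d = 27.
x_0 = 16^27 mod 1729 = 1.
x_0 = 1, so 16 is not a witness.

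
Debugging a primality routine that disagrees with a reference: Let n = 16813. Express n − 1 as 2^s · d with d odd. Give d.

Halving: 16812 → 8406 → 4203; 4203 is odd.
So 16812 = 2^2 · 4203.

4203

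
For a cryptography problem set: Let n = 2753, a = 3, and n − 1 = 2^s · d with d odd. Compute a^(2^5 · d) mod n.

n − 1 = 2752 = 2^6 · 43, so s = 6 and d = 43.
Repeated squaring mod 2753: 3^1 ≡ 3, 3^2 ≡ 9, 3^4 ≡ 81, 3^8 ≡ 1055, 3^16 ≡ 813, 3^32 ≡ 249.
43 = 32 + 8 + 2 + 1, so 3^43 ≡ 249·1055·9·3 ≡ 1037 (mod 2753).
x_0 = 1037.
x_1 = 1037^2 mod 2753 = 1699.
x_2 = 1699^2 mod 2753 = 1457.
x_3 = 1457^2 mod 2753 = 286.
x_4 = 286^2 mod 2753 = 1959.
x_5 = 1959^2 mod 2753 = 2752.

2752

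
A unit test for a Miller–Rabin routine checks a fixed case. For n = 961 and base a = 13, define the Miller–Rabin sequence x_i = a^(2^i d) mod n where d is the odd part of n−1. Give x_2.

n − 1 = 960 = 2^6 · 15, so s = 6 and d = 15.
x_0 = 13^15 mod 961 = 526.
x_1 = 526^2 mod 961 = 869.
x_2 = 869^2 mod 961 = 776.

776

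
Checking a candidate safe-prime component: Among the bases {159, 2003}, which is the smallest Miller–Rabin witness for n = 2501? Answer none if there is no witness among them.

n − 1 = 2500 = 2^2 · 625, so s = 2 and d = 625.
Base 159: x_0 = 159^625 mod 2501 = 2451. x_0 is neither 1 nor 2500, so continue squaring. x_1 = 2451^2 mod 2501 = 2500. x_1 ≡ −1, so 159 is not a witness.
Base 2003: x_0 = 2003^625 mod 2501 = 642. x_0 is neither 1 nor 2500, so continue squaring. x_1 = 642^2 mod 2501 = 2000. Reached i = s−1 = 1 without hitting −1: 2003 is a Miller–Rabin witness and 2501 is composite.
The smallest witness among the given bases is 2003.

2003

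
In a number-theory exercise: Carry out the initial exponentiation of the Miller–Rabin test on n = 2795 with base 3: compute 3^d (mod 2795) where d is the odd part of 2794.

503

n − 1 = 2794 = 2^1 · 1397, so s = 1 and d = 1397.
By repeated squaring, 3^1397 ≡ 503 (mod 2795).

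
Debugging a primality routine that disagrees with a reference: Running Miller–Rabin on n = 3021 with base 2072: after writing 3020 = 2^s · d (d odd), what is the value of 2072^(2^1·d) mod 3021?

343

n − 1 = 3020 = 2^2 · 755, so s = 2 and d = 755.
x_0 = 2072^755 mod 3021 = 419.
x_1 = 419^2 mod 3021 = 343.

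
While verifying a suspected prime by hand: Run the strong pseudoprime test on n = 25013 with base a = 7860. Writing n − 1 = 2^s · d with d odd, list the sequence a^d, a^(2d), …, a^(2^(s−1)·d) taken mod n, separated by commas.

25012, 1

n − 1 = 25012 = 2^2 · 6253, so s = 2 and d = 6253.
x_0 = 7860^6253 mod 25013 = 25012.
x_1 = 25012^2 mod 25013 = 1.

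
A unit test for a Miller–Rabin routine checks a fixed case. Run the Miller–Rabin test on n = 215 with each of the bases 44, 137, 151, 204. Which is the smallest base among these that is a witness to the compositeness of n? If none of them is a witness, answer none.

n − 1 = 214 = 2^1 · 107, so s = 1 and d = 107.
Base 44: x_0 = 44^107 mod 215 = 44. x_0 ∉ {1, 214} and s = 1, so 44 is a Miller–Rabin witness and 215 is composite.
Base 137: x_0 = 137^107 mod 215 = 108. x_0 ∉ {1, 214} and s = 1, so 137 is a Miller–Rabin witness and 215 is composite.
Base 151: x_0 = 151^107 mod 215 = 161. x_0 ∉ {1, 214} and s = 1, so 151 is a Miller–Rabin witness and 215 is composite.
Base 204: x_0 = 204^107 mod 215 = 94. x_0 ∉ {1, 214} and s = 1, so 204 is a Miller–Rabin witness and 215 is composite.
The smallest witness among the given bases is 44.

44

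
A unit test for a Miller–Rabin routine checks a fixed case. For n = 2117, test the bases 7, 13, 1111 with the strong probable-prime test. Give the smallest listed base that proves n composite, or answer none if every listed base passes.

n − 1 = 2116 = 2^2 · 529, so s = 2 and d = 529.
Base 7: x_0 = 7^529 mod 2117 = 226. x_0 is neither 1 nor 2116, so continue squaring. x_1 = 226^2 mod 2117 = 268. Reached i = s−1 = 1 without hitting −1: 7 is a Miller–Rabin witness and 2117 is composite.
Base 13: x_0 = 13^529 mod 2117 = 613. x_0 is neither 1 nor 2116, so continue squaring. x_1 = 613^2 mod 2117 = 1060. Reached i = s−1 = 1 without hitting −1: 13 is a Miller–Rabin witness and 2117 is composite.
Base 1111: x_0 = 1111^529 mod 2117 = 805. x_0 is neither 1 nor 2116, so continue squaring. x_1 = 805^2 mod 2117 = 223. Reached i = s−1 = 1 without hitting −1: 1111 is a Miller–Rabin witness and 2117 is composite.
The smallest witness among the given bases is 7.

7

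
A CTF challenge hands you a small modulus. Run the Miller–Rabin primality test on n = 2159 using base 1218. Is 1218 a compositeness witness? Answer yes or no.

yes

n − 1 = 2158 = 2^1 · 1079, so s = 1 and d = 1079.
Repeated squaring mod 2159: 1218^1 ≡ 1218, 1218^2 ≡ 291, 1218^4 ≡ 480, 1218^8 ≡ 1546, 1218^16 ≡ 103, 1218^32 ≡ 1973, 1218^64 ≡ 52, 1218^128 ≡ 545, 1218^256 ≡ 1242, 1218^512 ≡ 1038, 1218^1024 ≡ 103.
1079 = 1024 + 32 + 16 + 4 + 2 + 1, so 1218^1079 ≡ 103·1973·103·480·291·1218 ≡ 105 (mod 2159).
x_0 = 1218^1079 mod 2159 = 105.
x_0 ∉ {1, 2158} and s = 1, so 1218 is a Miller–Rabin witness and 2159 is composite.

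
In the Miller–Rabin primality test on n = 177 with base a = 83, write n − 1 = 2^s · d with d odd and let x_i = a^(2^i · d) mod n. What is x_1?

64

n − 1 = 176 = 2^4 · 11, so s = 4 and d = 11.
x_0 = 83^11 mod 177 = 8.
x_1 = 8^2 mod 177 = 64.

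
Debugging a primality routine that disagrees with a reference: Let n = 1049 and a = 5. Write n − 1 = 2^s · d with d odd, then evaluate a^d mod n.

623

n − 1 = 1048 = 2^3 · 131, so s = 3 and d = 131.
5^131 mod 1049 = 623.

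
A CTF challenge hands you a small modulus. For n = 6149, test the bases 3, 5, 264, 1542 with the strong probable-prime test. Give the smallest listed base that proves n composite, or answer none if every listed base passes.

n − 1 = 6148 = 2^2 · 1537, so s = 2 and d = 1537.
Base 3: x_0 = 3^1537 mod 6149 = 3617. x_0 is neither 1 nor 6148, so continue squaring. x_1 = 3617^2 mod 6149 = 3766. Reached i = s−1 = 1 without hitting −1: 3 is a Miller–Rabin witness and 6149 is composite.
Base 5: x_0 = 5^1537 mod 6149 = 278. x_0 is neither 1 nor 6148, so continue squaring. x_1 = 278^2 mod 6149 = 3496. Reached i = s−1 = 1 without hitting −1: 5 is a Miller–Rabin witness and 6149 is composite.
Base 264: x_0 = 264^1537 mod 6149 = 264. x_0 is neither 1 nor 6148, so continue squaring. x_1 = 264^2 mod 6149 = 2057. Reached i = s−1 = 1 without hitting −1: 264 is a Miller–Rabin witness and 6149 is composite.
Base 1542: x_0 = 1542^1537 mod 6149 = 3219. x_0 is neither 1 nor 6148, so continue squaring. x_1 = 3219^2 mod 6149 = 896. Reached i = s−1 = 1 without hitting −1: 1542 is a Miller–Rabin witness and 6149 is composite.
The smallest witness among the given bases is 3.

3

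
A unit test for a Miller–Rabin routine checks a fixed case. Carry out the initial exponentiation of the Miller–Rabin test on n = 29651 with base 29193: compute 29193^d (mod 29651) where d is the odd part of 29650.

27366

n − 1 = 29650 = 2^1 · 14825, so s = 1 and d = 14825.
29193^14825 mod 29651 = 27366.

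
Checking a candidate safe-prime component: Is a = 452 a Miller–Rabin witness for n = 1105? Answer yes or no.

yes

n − 1 = 1104 = 2^4 · 69, so s = 4 and d = 69.
x_0 = 452^69 mod 1105 = 142.
x_0 is neither 1 nor 1104, so continue squaring.
x_1 = 142^2 mod 1105 = 274.
x_2 = 274^2 mod 1105 = 1041.
x_3 = 1041^2 mod 1105 = 781.
Reached i = s−1 = 3 without hitting −1: 452 is a Miller–Rabin witness and 1105 is composite.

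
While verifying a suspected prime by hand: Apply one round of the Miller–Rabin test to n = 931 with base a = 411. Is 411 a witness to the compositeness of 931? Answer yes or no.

no

n − 1 = 930 = 2^1 · 465, so s = 1 and d = 465.
Repeated squaring mod 931: 411^1 ≡ 411, 411^2 ≡ 410, 411^4 ≡ 520, 411^8 ≡ 410, 411^16 ≡ 520, 411^32 ≡ 410, 411^64 ≡ 520, 411^128 ≡ 410, 411^256 ≡ 520.
465 = 256 + 128 + 64 + 16 + 1, so 411^465 ≡ 520·410·520·520·411 ≡ 930 (mod 931).
x_0 = 411^465 mod 931 = 930.
x_0 = 930 ≡ −1, so 411 is not a witness.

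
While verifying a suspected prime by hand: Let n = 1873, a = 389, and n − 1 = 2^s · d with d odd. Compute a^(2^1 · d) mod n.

219

n − 1 = 1872 = 2^4 · 117, so s = 4 and d = 117.
x_0 = 389^117 mod 1873 = 645.
x_1 = 645^2 mod 1873 = 219.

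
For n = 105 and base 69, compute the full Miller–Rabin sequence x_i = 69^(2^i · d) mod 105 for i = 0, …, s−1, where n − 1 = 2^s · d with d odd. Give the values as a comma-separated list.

69, 36, 36

n − 1 = 104 = 2^3 · 13, so s = 3 and d = 13.
x_0 = 69^13 mod 105 = 69.
x_1 = 69^2 mod 105 = 36.
x_2 = 36^2 mod 105 = 36.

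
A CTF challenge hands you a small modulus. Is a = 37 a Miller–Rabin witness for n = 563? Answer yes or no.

n − 1 = 562 = 2^1 · 281, so s = 1 and d = 281.
x_0 = 37^281 mod 563 = 562.
x_0 = 562 ≡ −1, so 37 is not a witness.

no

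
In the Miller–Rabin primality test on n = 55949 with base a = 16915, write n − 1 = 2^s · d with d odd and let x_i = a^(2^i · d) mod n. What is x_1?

55948

n − 1 = 55948 = 2^2 · 13987, so s = 2 and d = 13987.
x_0 = 16915^13987 mod 55949 = 46942.
x_1 = 46942^2 mod 55949 = 55948.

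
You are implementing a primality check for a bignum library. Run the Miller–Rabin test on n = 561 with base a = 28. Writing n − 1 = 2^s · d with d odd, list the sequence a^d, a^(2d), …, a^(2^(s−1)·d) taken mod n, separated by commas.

175, 331, 166, 67

n − 1 = 560 = 2^4 · 35, so s = 4 and d = 35.
x_0 = 28^35 mod 561 = 175.
x_1 = 175^2 mod 561 = 331.
x_2 = 331^2 mod 561 = 166.
x_3 = 166^2 mod 561 = 67.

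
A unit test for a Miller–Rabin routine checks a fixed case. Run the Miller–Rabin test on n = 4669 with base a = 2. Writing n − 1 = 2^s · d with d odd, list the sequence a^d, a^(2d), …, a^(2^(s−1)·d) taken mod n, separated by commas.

4579, 3431

n − 1 = 4668 = 2^2 · 1167, so s = 2 and d = 1167.
x_0 = 2^1167 mod 4669 = 4579.
x_1 = 4579^2 mod 4669 = 3431.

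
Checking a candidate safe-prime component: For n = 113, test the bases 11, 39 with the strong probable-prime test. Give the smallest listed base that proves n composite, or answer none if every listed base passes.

none

n − 1 = 112 = 2^4 · 7, so s = 4 and d = 7.
Base 11: x_0 = 11^7 mod 113 = 95. x_0 is neither 1 nor 112, so continue squaring. x_1 = 95^2 mod 113 = 98. x_2 = 98^2 mod 113 = 112. x_2 ≡ −1, so 11 is not a witness.
Base 39: x_0 = 39^7 mod 113 = 48. x_0 is neither 1 nor 112, so continue squaring. x_1 = 48^2 mod 113 = 44. x_2 = 44^2 mod 113 = 15. x_3 = 15^2 mod 113 = 112. x_3 ≡ −1, so 39 is not a witness.
No listed base is a witness for 113.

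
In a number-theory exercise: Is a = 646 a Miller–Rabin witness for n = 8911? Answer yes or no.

yes

n − 1 = 8910 = 2^1 · 4455, so s = 1 and d = 4455.
x_0 = 646^4455 mod 8911 = 7771.
x_0 ∉ {1, 8910} and s = 1, so 646 is a Miller–Rabin witness and 8911 is composite.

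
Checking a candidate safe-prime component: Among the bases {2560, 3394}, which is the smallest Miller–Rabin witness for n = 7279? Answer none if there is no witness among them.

2560

n − 1 = 7278 = 2^1 · 3639, so s = 1 and d = 3639.
Base 2560: x_0 = 2560^3639 mod 7279 = 3172. x_0 ∉ {1, 7278} and s = 1, so 2560 is a Miller–Rabin witness and 7279 is composite.
Base 3394: x_0 = 3394^3639 mod 7279 = 5134. x_0 ∉ {1, 7278} and s = 1, so 3394 is a Miller–Rabin witness and 7279 is composite.
The smallest witness among the given bases is 2560.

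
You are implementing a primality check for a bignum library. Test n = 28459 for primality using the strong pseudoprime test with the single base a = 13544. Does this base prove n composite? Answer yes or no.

n − 1 = 28458 = 2^1 · 14229, so s = 1 and d = 14229.
By repeated squaring, 13544^14229 ≡ 22064 (mod 28459).
x_0 = 13544^14229 mod 28459 = 22064.
x_0 ∉ {1, 28458} and s = 1, so 13544 is a Miller–Rabin witness and 28459 is composite.

yes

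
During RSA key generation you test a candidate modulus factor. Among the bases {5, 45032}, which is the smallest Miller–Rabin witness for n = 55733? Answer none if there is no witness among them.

n − 1 = 55732 = 2^2 · 13933, so s = 2 and d = 13933.
Base 5: x_0 = 5^13933 mod 55733 = 33727. x_0 is neither 1 nor 55732, so continue squaring. x_1 = 33727^2 mod 55733 = 55732. x_1 ≡ −1, so 5 is not a witness.
Base 45032: x_0 = 45032^13933 mod 55733 = 33727. x_0 is neither 1 nor 55732, so continue squaring. x_1 = 33727^2 mod 55733 = 55732. x_1 ≡ −1, so 45032 is not a witness.
No listed base is a witness for 55733.

none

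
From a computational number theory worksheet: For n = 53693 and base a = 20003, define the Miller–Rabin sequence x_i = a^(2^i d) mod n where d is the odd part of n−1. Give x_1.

n − 1 = 53692 = 2^2 · 13423, so s = 2 and d = 13423.
Repeated squaring mod 53693: 20003^1 ≡ 20003, 20003^2 ≡ 53466, 20003^4 ≡ 51529, 20003^8 ≡ 11605, 20003^16 ≡ 13981, 20003^32 ≡ 25841, 20003^64 ≡ 31133, 20003^128 ≡ 51346, 20003^256 ≡ 31723, 20003^512 ≡ 34523, 20003^1024 ≡ 14008, 20003^2048 ≡ 29842, 20003^4096 ≡ 46559, 20003^8192 ≡ 46685.
13423 = 8192 + 4096 + 1024 + 64 + 32 + 8 + 4 + 2 + 1, so 20003^13423 ≡ 46685·46559·14008·31133·25841·11605·51529·53466·20003 ≡ 53692 (mod 53693).
x_0 = 53692.
x_1 = 53692^2 mod 53693 = 1.

1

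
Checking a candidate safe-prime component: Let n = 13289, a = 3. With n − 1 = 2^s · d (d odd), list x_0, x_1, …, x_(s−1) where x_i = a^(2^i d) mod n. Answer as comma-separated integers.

12561, 11713, 12022

n − 1 = 13288 = 2^3 · 1661, so s = 3 and d = 1661.
x_0 = 3^1661 mod 13289 = 12561.
x_1 = 12561^2 mod 13289 = 11713.
x_2 = 11713^2 mod 13289 = 12022.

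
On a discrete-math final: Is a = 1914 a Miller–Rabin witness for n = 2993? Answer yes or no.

n − 1 = 2992 = 2^4 · 187, so s = 4 and d = 187.
x_0 = 1914^187 mod 2993 = 805.
x_0 is neither 1 nor 2992, so continue squaring.
x_1 = 805^2 mod 2993 = 1537.
x_2 = 1537^2 mod 2993 = 892.
x_3 = 892^2 mod 2993 = 2519.
Reached i = s−1 = 3 without hitting −1: 1914 is a Miller–Rabin witness and 2993 is composite.

yes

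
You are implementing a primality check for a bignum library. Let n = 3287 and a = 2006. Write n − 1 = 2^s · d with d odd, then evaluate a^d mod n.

n − 1 = 3286 = 2^1 · 1643, so s = 1 and d = 1643.
2006^1643 mod 3287 = 1356.

1356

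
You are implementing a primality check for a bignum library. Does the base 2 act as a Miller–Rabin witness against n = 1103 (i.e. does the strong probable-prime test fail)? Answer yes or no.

no

n − 1 = 1102 = 2^1 · 551, so s = 1 and d = 551.
Repeated squaring mod 1103: 2^1 ≡ 2, 2^2 ≡ 4, 2^4 ≡ 16, 2^8 ≡ 256, 2^16 ≡ 459, 2^32 ≡ 8, 2^64 ≡ 64, 2^128 ≡ 787, 2^256 ≡ 586, 2^512 ≡ 363.
551 = 512 + 32 + 4 + 2 + 1, so 2^551 ≡ 363·8·16·4·2 ≡ 1 (mod 1103).
x_0 = 2^551 mod 1103 = 1.
x_0 = 1, so 2 is not a witness.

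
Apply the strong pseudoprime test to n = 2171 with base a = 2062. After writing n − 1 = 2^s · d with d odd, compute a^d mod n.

n − 1 = 2170 = 2^1 · 1085, so s = 1 and d = 1085.
Repeated squaring mod 2171: 2062^1 ≡ 2062, 2062^2 ≡ 1026, 2062^4 ≡ 1912, 2062^8 ≡ 1951, 2062^16 ≡ 638, 2062^32 ≡ 1067, 2062^64 ≡ 885, 2062^128 ≡ 1665, 2062^256 ≡ 2029, 2062^512 ≡ 625, 2062^1024 ≡ 2016.
1085 = 1024 + 32 + 16 + 8 + 4 + 1, so 2062^1085 ≡ 2016·1067·638·1951·1912·2062 ≡ 1633 (mod 2171).

1633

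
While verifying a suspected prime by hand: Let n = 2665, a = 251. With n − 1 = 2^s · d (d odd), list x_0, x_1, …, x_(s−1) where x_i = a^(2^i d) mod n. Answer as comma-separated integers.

1351, 2341, 1041

n − 1 = 2664 = 2^3 · 333, so s = 3 and d = 333.
x_0 = 251^333 mod 2665 = 1351.
x_1 = 1351^2 mod 2665 = 2341.
x_2 = 2341^2 mod 2665 = 1041.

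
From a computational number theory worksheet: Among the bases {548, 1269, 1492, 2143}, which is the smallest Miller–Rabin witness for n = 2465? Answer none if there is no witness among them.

1269

n − 1 = 2464 = 2^5 · 77, so s = 5 and d = 77.
Base 548: x_0 = 548^77 mod 2465 = 1143. x_0 is neither 1 nor 2464, so continue squaring. x_1 = 1143^2 mod 2465 = 2464. x_1 ≡ −1, so 548 is not a witness.
Base 1269: x_0 = 1269^77 mod 2465 = 2319. x_0 is neither 1 nor 2464, so continue squaring. x_1 = 2319^2 mod 2465 = 1596. x_2 = 1596^2 mod 2465 = 871. x_3 = 871^2 mod 2465 = 1886. x_4 = 1886^2 mod 2465 = 1. x_4 = 1 but x_3 ≠ ±1, a nontrivial square root of 1 — 1269 is a witness and 2465 is composite.
Base 1492: x_0 = 1492^77 mod 2465 = 2087. x_0 is neither 1 nor 2464, so continue squaring. x_1 = 2087^2 mod 2465 = 2379. x_2 = 2379^2 mod 2465 = 1. x_2 = 1 but x_1 ≠ ±1, a nontrivial square root of 1 — 1492 is a witness and 2465 is composite.
Base 2143: x_0 = 2143^77 mod 2465 = 273. x_0 is neither 1 nor 2464, so continue squaring. x_1 = 273^2 mod 2465 = 579. x_2 = 579^2 mod 2465 = 1. x_2 = 1 but x_1 ≠ ±1, a nontrivial square root of 1 — 2143 is a witness and 2465 is composite.
The smallest witness among the given bases is 1269.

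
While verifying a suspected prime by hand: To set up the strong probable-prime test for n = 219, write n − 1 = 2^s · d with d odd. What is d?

Halving: 218 → 109; 109 is odd.
So 218 = 2^1 · 109.

109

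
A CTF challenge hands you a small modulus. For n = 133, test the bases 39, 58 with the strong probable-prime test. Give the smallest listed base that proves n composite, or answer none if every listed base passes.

none

n − 1 = 132 = 2^2 · 33, so s = 2 and d = 33.
Base 39: x_0 = 39^33 mod 133 = 1. x_0 = 1, so 39 is not a witness.
Base 58: x_0 = 58^33 mod 133 = 1. x_0 = 1, so 58 is not a witness.
No listed base is a witness for 133.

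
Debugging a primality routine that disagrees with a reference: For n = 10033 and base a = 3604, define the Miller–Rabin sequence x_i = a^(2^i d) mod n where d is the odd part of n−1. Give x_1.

3721

n − 1 = 10032 = 2^4 · 627, so s = 4 and d = 627.
x_0 = 3604^627 mod 10033 = 9972.
x_1 = 9972^2 mod 10033 = 3721.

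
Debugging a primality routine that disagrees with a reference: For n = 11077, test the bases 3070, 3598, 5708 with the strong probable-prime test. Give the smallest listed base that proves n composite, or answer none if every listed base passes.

n − 1 = 11076 = 2^2 · 2769, so s = 2 and d = 2769.
Base 3070: x_0 = 3070^2769 mod 11077 = 1. x_0 = 1, so 3070 is not a witness.
Base 3598: x_0 = 3598^2769 mod 11077 = 1. x_0 = 1, so 3598 is not a witness.
Base 5708: x_0 = 5708^2769 mod 11077 = 11076. x_0 = 11076 ≡ −1, so 5708 is not a witness.
No listed base is a witness for 11077.

none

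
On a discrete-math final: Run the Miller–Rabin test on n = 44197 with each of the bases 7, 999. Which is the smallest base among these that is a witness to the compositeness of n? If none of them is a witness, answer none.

7

n − 1 = 44196 = 2^2 · 11049, so s = 2 and d = 11049.
Base 7: x_0 = 7^11049 mod 44197 = 13519. x_0 is neither 1 nor 44196, so continue squaring. x_1 = 13519^2 mod 44197 = 8766. Reached i = s−1 = 1 without hitting −1: 7 is a Miller–Rabin witness and 44197 is composite.
Base 999: x_0 = 999^11049 mod 44197 = 40758. x_0 is neither 1 nor 44196, so continue squaring. x_1 = 40758^2 mod 44197 = 26122. Reached i = s−1 = 1 without hitting −1: 999 is a Miller–Rabin witness and 44197 is composite.
The smallest witness among the given bases is 7.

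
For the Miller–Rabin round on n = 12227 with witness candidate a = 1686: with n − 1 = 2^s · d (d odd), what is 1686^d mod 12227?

12226

n − 1 = 12226 = 2^1 · 6113, so s = 1 and d = 6113.
1686^6113 mod 12227 = 12226.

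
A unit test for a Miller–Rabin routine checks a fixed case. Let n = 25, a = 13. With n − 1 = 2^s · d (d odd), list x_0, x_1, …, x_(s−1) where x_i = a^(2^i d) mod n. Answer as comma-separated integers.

n − 1 = 24 = 2^3 · 3, so s = 3 and d = 3.
x_0 = 13^3 mod 25 = 22.
x_1 = 22^2 mod 25 = 9.
x_2 = 9^2 mod 25 = 6.

22, 9, 6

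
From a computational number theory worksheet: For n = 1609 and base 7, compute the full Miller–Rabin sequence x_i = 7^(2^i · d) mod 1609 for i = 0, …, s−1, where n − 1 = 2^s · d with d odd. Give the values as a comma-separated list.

979, 1086, 1608

n − 1 = 1608 = 2^3 · 201, so s = 3 and d = 201.
x_0 = 7^201 mod 1609 = 979.
x_1 = 979^2 mod 1609 = 1086.
x_2 = 1086^2 mod 1609 = 1608.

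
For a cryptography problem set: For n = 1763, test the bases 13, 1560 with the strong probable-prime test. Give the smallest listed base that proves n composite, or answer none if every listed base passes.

13

n − 1 = 1762 = 2^1 · 881, so s = 1 and d = 881.
Base 13: x_0 = 13^881 mod 1763 = 956. x_0 ∉ {1, 1762} and s = 1, so 13 is a Miller–Rabin witness and 1763 is composite.
Base 1560: x_0 = 1560^881 mod 1763 = 1437. x_0 ∉ {1, 1762} and s = 1, so 1560 is a Miller–Rabin witness and 1763 is composite.
The smallest witness among the given bases is 13.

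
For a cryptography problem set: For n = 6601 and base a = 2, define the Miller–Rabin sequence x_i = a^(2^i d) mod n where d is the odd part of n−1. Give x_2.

n − 1 = 6600 = 2^3 · 825, so s = 3 and d = 825.
x_0 = 2^825 mod 6601 = 2738.
x_1 = 2738^2 mod 6601 = 4509.
x_2 = 4509^2 mod 6601 = 1.

1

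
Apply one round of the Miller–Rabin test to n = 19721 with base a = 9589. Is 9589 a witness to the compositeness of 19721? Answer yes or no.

no

n − 1 = 19720 = 2^3 · 2465, so s = 3 and d = 2465.
Repeated squaring mod 19721: 9589^1 ≡ 9589, 9589^2 ≡ 9619, 9589^4 ≡ 13950, 9589^8 ≡ 15393, 9589^16 ≡ 16355, 9589^32 ≡ 10102, 9589^64 ≡ 13950, 9589^128 ≡ 15393, 9589^256 ≡ 16355, 9589^512 ≡ 10102, 9589^1024 ≡ 13950, 9589^2048 ≡ 15393.
2465 = 2048 + 256 + 128 + 32 + 1, so 9589^2465 ≡ 15393·16355·15393·10102·9589 ≡ 18728 (mod 19721).
x_0 = 9589^2465 mod 19721 = 18728.
x_0 is neither 1 nor 19720, so continue squaring.
x_1 = 18728^2 mod 19721 = 19720.
x_1 ≡ −1, so 9589 is not a witness.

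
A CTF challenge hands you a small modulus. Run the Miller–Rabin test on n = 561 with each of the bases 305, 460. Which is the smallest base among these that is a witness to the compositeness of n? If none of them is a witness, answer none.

none

n − 1 = 560 = 2^4 · 35, so s = 4 and d = 35.
Base 305: x_0 = 305^35 mod 561 = 560. x_0 = 560 ≡ −1, so 305 is not a witness.
Base 460: x_0 = 460^35 mod 561 = 1. x_0 = 1, so 460 is not a witness.
No listed base is a witness for 561.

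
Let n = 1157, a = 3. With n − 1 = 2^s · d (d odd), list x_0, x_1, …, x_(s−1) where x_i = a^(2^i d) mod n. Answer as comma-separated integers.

n − 1 = 1156 = 2^2 · 289, so s = 2 and d = 289.
x_0 = 3^289 mod 1157 = 562.
x_1 = 562^2 mod 1157 = 1140.

562, 1140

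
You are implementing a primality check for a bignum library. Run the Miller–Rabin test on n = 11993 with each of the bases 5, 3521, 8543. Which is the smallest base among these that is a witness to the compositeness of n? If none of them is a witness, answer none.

5

n − 1 = 11992 = 2^3 · 1499, so s = 3 and d = 1499.
Base 5: x_0 = 5^1499 mod 11993 = 9103. x_0 is neither 1 nor 11992, so continue squaring. x_1 = 9103^2 mod 11993 = 4972. x_2 = 4972^2 mod 11993 = 3211. Reached i = s−1 = 2 without hitting −1: 5 is a Miller–Rabin witness and 11993 is composite.
Base 3521: x_0 = 3521^1499 mod 11993 = 2441. x_0 is neither 1 nor 11992, so continue squaring. x_1 = 2441^2 mod 11993 = 9953. x_2 = 9953^2 mod 11993 = 29. Reached i = s−1 = 2 without hitting −1: 3521 is a Miller–Rabin witness and 11993 is composite.
Base 8543: x_0 = 8543^1499 mod 11993 = 6177. x_0 is neither 1 nor 11992, so continue squaring. x_1 = 6177^2 mod 11993 = 5596. x_2 = 5596^2 mod 11993 = 1493. Reached i = s−1 = 2 without hitting −1: 8543 is a Miller–Rabin witness and 11993 is composite.
The smallest witness among the given bases is 5.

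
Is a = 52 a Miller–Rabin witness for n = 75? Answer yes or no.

n − 1 = 74 = 2^1 · 37, so s = 1 and d = 37.
x_0 = 52^37 mod 75 = 22.
x_0 ∉ {1, 74} and s = 1, so 52 is a Miller–Rabin witness and 75 is composite.

yes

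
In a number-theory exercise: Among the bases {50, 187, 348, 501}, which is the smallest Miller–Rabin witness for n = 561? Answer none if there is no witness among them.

n − 1 = 560 = 2^4 · 35, so s = 4 and d = 35.
Base 50: x_0 = 50^35 mod 561 = 560. x_0 = 560 ≡ −1, so 50 is not a witness.
Base 187: x_0 = 187^35 mod 561 = 187. x_0 is neither 1 nor 560, so continue squaring. x_1 = 187^2 mod 561 = 187. x_2 = 187^2 mod 561 = 187. x_3 = 187^2 mod 561 = 187. Reached i = s−1 = 3 without hitting −1: 187 is a Miller–Rabin witness and 561 is composite.
Base 348: x_0 = 348^35 mod 561 = 87. x_0 is neither 1 nor 560, so continue squaring. x_1 = 87^2 mod 561 = 276. x_2 = 276^2 mod 561 = 441. x_3 = 441^2 mod 561 = 375. Reached i = s−1 = 3 without hitting −1: 348 is a Miller–Rabin witness and 561 is composite.
Base 501: x_0 = 501^35 mod 561 = 87. x_0 is neither 1 nor 560, so continue squaring. x_1 = 87^2 mod 561 = 276. x_2 = 276^2 mod 561 = 441. x_3 = 441^2 mod 561 = 375. Reached i = s−1 = 3 without hitting −1: 501 is a Miller–Rabin witness and 561 is composite.
The smallest witness among the given bases is 187.

187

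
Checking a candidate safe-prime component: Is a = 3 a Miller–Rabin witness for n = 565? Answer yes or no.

yes

n − 1 = 564 = 2^2 · 141, so s = 2 and d = 141.
x_0 = 3^141 mod 565 = 68.
x_0 is neither 1 nor 564, so continue squaring.
x_1 = 68^2 mod 565 = 104.
Reached i = s−1 = 1 without hitting −1: 3 is a Miller–Rabin witness and 565 is composite.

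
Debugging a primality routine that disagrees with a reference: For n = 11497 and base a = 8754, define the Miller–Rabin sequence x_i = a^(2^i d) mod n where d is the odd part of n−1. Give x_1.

9903

n − 1 = 11496 = 2^3 · 1437, so s = 3 and d = 1437.
Repeated squaring mod 11497: 8754^1 ≡ 8754, 8754^2 ≡ 5011, 8754^4 ≡ 673, 8754^8 ≡ 4546, 8754^16 ≡ 6007, 8754^32 ≡ 6463, 8754^64 ≡ 1768, 8754^128 ≡ 10137, 8754^256 ≡ 10080, 8754^512 ≡ 7411, 8754^1024 ≡ 1752.
1437 = 1024 + 256 + 128 + 16 + 8 + 4 + 1, so 8754^1437 ≡ 1752·10080·10137·6007·4546·673·8754 ≡ 9882 (mod 11497).
x_0 = 9882.
x_1 = 9882^2 mod 11497 = 9903.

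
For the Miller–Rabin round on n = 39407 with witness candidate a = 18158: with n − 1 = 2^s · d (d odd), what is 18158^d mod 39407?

n − 1 = 39406 = 2^1 · 19703, so s = 1 and d = 19703.
18158^19703 mod 39407 = 28339.

28339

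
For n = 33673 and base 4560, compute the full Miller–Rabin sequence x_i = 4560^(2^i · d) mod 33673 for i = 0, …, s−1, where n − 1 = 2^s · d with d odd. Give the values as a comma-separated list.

26649, 5631, 21868

n − 1 = 33672 = 2^3 · 4209, so s = 3 and d = 4209.
x_0 = 4560^4209 mod 33673 = 26649.
x_1 = 26649^2 mod 33673 = 5631.
x_2 = 5631^2 mod 33673 = 21868.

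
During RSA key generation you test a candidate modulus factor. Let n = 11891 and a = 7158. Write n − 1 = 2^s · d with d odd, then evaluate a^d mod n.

n − 1 = 11890 = 2^1 · 5945, so s = 1 and d = 5945.
By repeated squaring, 7158^5945 ≡ 549 (mod 11891).

549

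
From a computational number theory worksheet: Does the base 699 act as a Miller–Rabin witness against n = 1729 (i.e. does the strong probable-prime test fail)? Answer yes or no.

n − 1 = 1728 = 2^6 · 27, so s = 6 and d = 27.
Repeated squaring mod 1729: 699^1 ≡ 699, 699^2 ≡ 1023, 699^4 ≡ 484, 699^8 ≡ 841, 699^16 ≡ 120.
27 = 16 + 8 + 2 + 1, so 699^27 ≡ 120·841·1023·699 ≡ 1728 (mod 1729).
x_0 = 699^27 mod 1729 = 1728.
x_0 = 1728 ≡ −1, so 699 is not a witness.

no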